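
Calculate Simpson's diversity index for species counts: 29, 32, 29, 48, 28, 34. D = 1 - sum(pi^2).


Total N = 29 + 32 + 29 + 48 + 28 + 34 = 200
Per-species terms:
  p = 29/200 = 0.145000; p^2 = 0.145000^2 = 0.021025
  p = 32/200 = 0.160000; p^2 = 0.160000^2 = 0.025600
  p = 29/200 = 0.145000; p^2 = 0.145000^2 = 0.021025
  p = 48/200 = 0.240000; p^2 = 0.240000^2 = 0.057600
  p = 28/200 = 0.140000; p^2 = 0.140000^2 = 0.019600
  p = 34/200 = 0.170000; p^2 = 0.170000^2 = 0.028900
sum(p^2) = 0.021025 + 0.025600 + 0.021025 + 0.057600 + 0.019600 + 0.028900 = 0.173750
D = 1 - 0.173750 = 0.826250 ≈ 0.8263

0.8263


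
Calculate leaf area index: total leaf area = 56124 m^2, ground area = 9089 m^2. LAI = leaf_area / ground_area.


LAI = 56124 / 9089 = 6.1749 ≈ 6.17

6.17


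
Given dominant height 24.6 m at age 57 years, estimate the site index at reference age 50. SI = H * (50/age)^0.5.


50/57 = 0.877193
(0.877193)^0.5 = 0.936586
SI = 24.6 * 0.936586 = 23.0400 ≈ 23.0 m

23.0 m


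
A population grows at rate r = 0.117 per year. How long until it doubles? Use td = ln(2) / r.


td = ln(2) / 0.117 = 0.693147 / 0.117 = 5.92433 ≈ 5.9 years

5.9 years


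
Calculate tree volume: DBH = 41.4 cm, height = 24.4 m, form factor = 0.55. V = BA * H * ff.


(D/200)^2 = (41.4/200)^2 = 0.207^2 = 0.042849
BA = 3.141593 * 0.042849 = 0.134614 m^2
V = 0.134614 * 24.4 * 0.55 = 1.80652 ≈ 1.807 m^3

1.807 m^3


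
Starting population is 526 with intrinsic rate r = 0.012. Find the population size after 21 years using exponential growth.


r*t = 0.012 * 21 = 0.252
exp(0.252) = 1.28660
N = 526 * 1.28660 = 676.752 ≈ 677

677


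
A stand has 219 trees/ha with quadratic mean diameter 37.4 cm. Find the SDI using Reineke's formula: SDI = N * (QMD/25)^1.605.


QMD/25 = 37.4/25 = 1.496
(1.496)^1.605 = exp(1.605 * ln(1.496)) = exp(1.605 * 0.402795) = exp(0.646486) = 1.90882
SDI = 219 * 1.90882 = 418.032 ≈ 418

418


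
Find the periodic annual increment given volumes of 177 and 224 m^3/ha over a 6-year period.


PAI = (V2 - V1) / period = (224 - 177) / 6 = 47 / 6 = 7.8333 ≈ 7.83 m^3/ha/yr

7.83 m^3/ha/yr


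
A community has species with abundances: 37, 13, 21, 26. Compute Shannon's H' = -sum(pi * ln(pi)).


Total N = 37 + 13 + 21 + 26 = 97
Per-species terms:
  p = 37/97 = 0.381443; ln(p) = -0.963794; p*ln(p) = 0.381443 * (-0.963794) = -0.367632
  p = 13/97 = 0.134021; ln(p) = -2.009759; p*ln(p) = 0.134021 * (-2.009759) = -0.269350
  p = 21/97 = 0.216495; ln(p) = -1.530188; p*ln(p) = 0.216495 * (-1.530188) = -0.331278
  p = 26/97 = 0.268041; ln(p) = -1.316615; p*ln(p) = 0.268041 * (-1.316615) = -0.352907
sum(p*ln(p)) = (-0.367632) + (-0.269350) + (-0.331278) + (-0.352907) = -1.321167
H' = -(-1.321167) = 1.321167 ≈ 1.3212

1.3212


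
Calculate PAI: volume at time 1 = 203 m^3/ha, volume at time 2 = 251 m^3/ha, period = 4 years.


PAI = (V2 - V1) / period = (251 - 203) / 4 = 48 / 4 = 12.00 m^3/ha/yr

12.00 m^3/ha/yr


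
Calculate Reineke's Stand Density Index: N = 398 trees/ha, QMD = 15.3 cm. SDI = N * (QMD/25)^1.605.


QMD/25 = 15.3/25 = 0.612
(0.612)^1.605 = exp(1.605 * ln(0.612)) = exp(1.605 * (-0.491023)) = exp(-0.788092) = 0.454712
SDI = 398 * 0.454712 = 180.975 ≈ 181

181


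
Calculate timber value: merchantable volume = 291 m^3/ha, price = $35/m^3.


Value = 291 * 35 = $10185/ha

$10185/ha


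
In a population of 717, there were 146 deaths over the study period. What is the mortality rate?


Mortality rate = 146 / 717 = 0.203626 ≈ 0.2036

0.2036


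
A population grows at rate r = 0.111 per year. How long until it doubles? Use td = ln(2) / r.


td = ln(2) / 0.111 = 0.693147 / 0.111 = 6.24457 ≈ 6.2 years

6.2 years


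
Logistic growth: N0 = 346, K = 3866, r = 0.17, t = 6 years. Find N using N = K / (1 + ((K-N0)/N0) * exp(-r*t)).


(K - N0)/N0 = (3866 - 346)/346 = 3520/346 = 10.1734
r*t = 0.17 * 6 = 1.02; exp(-1.02) = 0.360595
10.1734 * 0.360595 = 3.66848
1 + 3.66848 = 4.66848
N = 3866 / 4.66848 = 828.107 ≈ 828

828


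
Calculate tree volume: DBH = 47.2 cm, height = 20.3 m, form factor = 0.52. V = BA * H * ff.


(D/200)^2 = (47.2/200)^2 = 0.236^2 = 0.055696
BA = 3.141593 * 0.055696 = 0.174974 m^2
V = 0.174974 * 20.3 * 0.52 = 1.84703 ≈ 1.847 m^3

1.847 m^3


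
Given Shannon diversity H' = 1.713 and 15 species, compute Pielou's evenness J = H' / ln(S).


ln(15) = 2.70805
J = H' / ln(S) = 1.713 / 2.70805 = 0.632558 ≈ 0.6326

0.6326


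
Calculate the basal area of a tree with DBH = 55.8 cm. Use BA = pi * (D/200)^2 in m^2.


D/200 = 55.8/200 = 0.279 m
(D/200)^2 = 0.279^2 = 0.077841
BA = 3.141593 * 0.077841 = 0.244545 ≈ 0.2445 m^2

0.2445 m^2


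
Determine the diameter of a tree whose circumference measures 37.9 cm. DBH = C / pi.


DBH = C / pi = 37.9 / 3.141593 = 12.0639 ≈ 12.06 cm

12.06 cm


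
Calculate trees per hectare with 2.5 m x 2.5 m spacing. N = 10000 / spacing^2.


N = 10000 / 2.5^2 = 10000 / 6.25 = 1600.00 ≈ 1600 trees/ha

1600 trees/ha


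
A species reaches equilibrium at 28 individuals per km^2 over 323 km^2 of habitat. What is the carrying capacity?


K = 28 * 323 = 9044 individuals

9044 individuals


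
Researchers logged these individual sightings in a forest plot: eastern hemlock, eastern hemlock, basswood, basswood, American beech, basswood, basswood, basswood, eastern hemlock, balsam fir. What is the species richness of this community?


Total individuals logged = 10
Distinct species (count of individuals): eastern hemlock (3), basswood (5), American beech (1), balsam fir (1)
Species richness = number of distinct species = 4

4


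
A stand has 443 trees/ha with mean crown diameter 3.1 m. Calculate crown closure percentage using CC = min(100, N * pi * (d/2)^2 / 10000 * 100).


(d/2)^2 = (3.1/2)^2 = 1.55^2 = 2.4025
Crown area = 3.141593 * 2.4025 = 7.54768 m^2
N * area / 10000 * 100 = 443 * 7.54768 / 10000 * 100 = 33.4362
CC = min(100, 33.4362) = 33.4362 ≈ 33.4%

33.4%


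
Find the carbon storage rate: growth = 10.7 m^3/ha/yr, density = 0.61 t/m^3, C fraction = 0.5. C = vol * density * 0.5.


C = 10.7 * 0.61 * 0.5 = 3.2635 ≈ 3.26 t C/ha/yr

3.26 t C/ha/yr


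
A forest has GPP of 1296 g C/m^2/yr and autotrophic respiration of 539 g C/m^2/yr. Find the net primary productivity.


NPP = GPP - Ra = 1296 - 539 = 757 g C/m^2/yr

757 g C/m^2/yr


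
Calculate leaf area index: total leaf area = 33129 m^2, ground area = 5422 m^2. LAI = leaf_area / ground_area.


LAI = 33129 / 5422 = 6.1101 ≈ 6.11

6.11


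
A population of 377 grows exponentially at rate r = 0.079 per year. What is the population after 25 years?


r*t = 0.079 * 25 = 1.975
exp(1.975) = 7.20662
N = 377 * 7.20662 = 2716.90 ≈ 2717

2717


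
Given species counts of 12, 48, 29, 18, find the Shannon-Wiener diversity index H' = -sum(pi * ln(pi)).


Total N = 12 + 48 + 29 + 18 = 107
Per-species terms:
  p = 12/107 = 0.112150; ln(p) = -2.187918; p*ln(p) = 0.112150 * (-2.187918) = -0.245375
  p = 48/107 = 0.448598; ln(p) = -0.801628; p*ln(p) = 0.448598 * (-0.801628) = -0.359609
  p = 29/107 = 0.271028; ln(p) = -1.305533; p*ln(p) = 0.271028 * (-1.305533) = -0.353836
  p = 18/107 = 0.168224; ln(p) = -1.782459; p*ln(p) = 0.168224 * (-1.782459) = -0.299852
sum(p*ln(p)) = (-0.245375) + (-0.359609) + (-0.353836) + (-0.299852) = -1.258672
H' = -(-1.258672) = 1.258672 ≈ 1.2587

1.2587


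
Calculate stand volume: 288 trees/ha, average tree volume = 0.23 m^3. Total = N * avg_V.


V_stand = 288 * 0.23 = 66.24 ≈ 66.2 m^3/ha

66.2 m^3/ha


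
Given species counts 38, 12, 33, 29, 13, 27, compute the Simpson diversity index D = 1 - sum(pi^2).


Total N = 38 + 12 + 33 + 29 + 13 + 27 = 152
Per-species terms:
  p = 38/152 = 0.250000; p^2 = 0.250000^2 = 0.062500
  p = 12/152 = 0.078947; p^2 = 0.078947^2 = 0.006233
  p = 33/152 = 0.217105; p^2 = 0.217105^2 = 0.047135
  p = 29/152 = 0.190789; p^2 = 0.190789^2 = 0.036400
  p = 13/152 = 0.085526; p^2 = 0.085526^2 = 0.007315
  p = 27/152 = 0.177632; p^2 = 0.177632^2 = 0.031553
sum(p^2) = 0.062500 + 0.006233 + 0.047135 + 0.036400 + 0.007315 + 0.031553 = 0.191136
D = 1 - 0.191136 = 0.808864 ≈ 0.8089

0.8089


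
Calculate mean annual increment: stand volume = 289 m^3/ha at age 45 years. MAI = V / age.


MAI = 289 / 45 = 6.4222 ≈ 6.42 m^3/ha/yr

6.42 m^3/ha/yr


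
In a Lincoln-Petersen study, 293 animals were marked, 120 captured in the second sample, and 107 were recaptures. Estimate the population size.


N = M * C / R = 293 * 120 / 107 = 35160 / 107 = 328.60 ≈ 329

329 individuals


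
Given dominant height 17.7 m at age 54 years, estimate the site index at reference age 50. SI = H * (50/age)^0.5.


50/54 = 0.925926
(0.925926)^0.5 = 0.962250
SI = 17.7 * 0.962250 = 17.0318 ≈ 17.0 m

17.0 m


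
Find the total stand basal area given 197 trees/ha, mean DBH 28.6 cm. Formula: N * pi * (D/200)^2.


(D/200)^2 = (28.6/200)^2 = 0.143^2 = 0.020449
Individual BA = 3.141593 * 0.020449 = 0.0642424 m^2
Stand BA = 197 * 0.0642424 = 12.6558 ≈ 12.66 m^2/ha

12.66 m^2/ha


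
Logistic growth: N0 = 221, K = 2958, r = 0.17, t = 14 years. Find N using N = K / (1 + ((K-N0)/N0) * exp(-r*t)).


(K - N0)/N0 = (2958 - 221)/221 = 2737/221 = 12.3846
r*t = 0.17 * 14 = 2.38; exp(-2.38) = 0.0925506
12.3846 * 0.0925506 = 1.14620
1 + 1.14620 = 2.14620
N = 2958 / 2.14620 = 1378.25 ≈ 1378

1378


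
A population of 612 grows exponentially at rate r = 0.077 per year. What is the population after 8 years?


r*t = 0.077 * 8 = 0.616
exp(0.616) = 1.85151
N = 612 * 1.85151 = 1133.12 ≈ 1133

1133


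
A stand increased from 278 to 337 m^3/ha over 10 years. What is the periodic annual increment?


PAI = (V2 - V1) / period = (337 - 278) / 10 = 59 / 10 = 5.90 m^3/ha/yr

5.90 m^3/ha/yr


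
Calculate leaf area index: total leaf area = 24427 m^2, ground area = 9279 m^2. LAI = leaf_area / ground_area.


LAI = 24427 / 9279 = 2.6325 ≈ 2.63

2.63


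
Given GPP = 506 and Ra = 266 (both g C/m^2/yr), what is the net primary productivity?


NPP = GPP - Ra = 506 - 266 = 240 g C/m^2/yr

240 g C/m^2/yr


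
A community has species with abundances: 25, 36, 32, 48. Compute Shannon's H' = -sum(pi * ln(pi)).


Total N = 25 + 36 + 32 + 48 = 141
Per-species terms:
  p = 25/141 = 0.177305; ln(p) = -1.729884; p*ln(p) = 0.177305 * (-1.729884) = -0.306717
  p = 36/141 = 0.255319; ln(p) = -1.365242; p*ln(p) = 0.255319 * (-1.365242) = -0.348572
  p = 32/141 = 0.226950; ln(p) = -1.483026; p*ln(p) = 0.226950 * (-1.483026) = -0.336573
  p = 48/141 = 0.340426; ln(p) = -1.077558; p*ln(p) = 0.340426 * (-1.077558) = -0.366829
sum(p*ln(p)) = (-0.306717) + (-0.348572) + (-0.336573) + (-0.366829) = -1.358691
H' = -(-1.358691) = 1.358691 ≈ 1.3587

1.3587


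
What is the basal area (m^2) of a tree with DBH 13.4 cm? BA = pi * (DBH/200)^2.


D/200 = 13.4/200 = 0.067 m
(D/200)^2 = 0.067^2 = 0.004489
BA = 3.141593 * 0.004489 = 0.0141026 ≈ 0.0141 m^2

0.0141 m^2


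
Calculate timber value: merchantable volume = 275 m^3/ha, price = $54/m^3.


Value = 275 * 54 = $14850/ha

$14850/ha


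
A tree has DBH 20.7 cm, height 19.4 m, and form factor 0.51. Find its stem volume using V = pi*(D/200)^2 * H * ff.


(D/200)^2 = (20.7/200)^2 = 0.1035^2 = 0.01071225
BA = 3.141593 * 0.01071225 = 0.0336535 m^2
V = 0.0336535 * 19.4 * 0.51 = 0.332968 ≈ 0.333 m^3

0.333 m^3


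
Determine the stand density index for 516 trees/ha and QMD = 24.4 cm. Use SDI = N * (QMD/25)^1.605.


QMD/25 = 24.4/25 = 0.976
(0.976)^1.605 = exp(1.605 * ln(0.976)) = exp(1.605 * (-0.0242927)) = exp(-0.0389898) = 0.961761
SDI = 516 * 0.961761 = 496.269 ≈ 496

496


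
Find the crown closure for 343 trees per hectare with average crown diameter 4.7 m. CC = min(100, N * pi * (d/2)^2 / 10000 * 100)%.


(d/2)^2 = (4.7/2)^2 = 2.35^2 = 5.5225
Crown area = 3.141593 * 5.5225 = 17.3494 m^2
N * area / 10000 * 100 = 343 * 17.3494 / 10000 * 100 = 59.5084
CC = min(100, 59.5084) = 59.5084 ≈ 59.5%

59.5%


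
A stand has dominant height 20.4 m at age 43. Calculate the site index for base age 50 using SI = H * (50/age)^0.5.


50/43 = 1.16279
(1.16279)^0.5 = 1.07833
SI = 20.4 * 1.07833 = 21.9979 ≈ 22.0 m

22.0 m


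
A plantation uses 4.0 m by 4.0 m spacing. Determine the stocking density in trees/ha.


N = 10000 / 4.0^2 = 10000 / 16 = 625.000 ≈ 625 trees/ha

625 trees/ha


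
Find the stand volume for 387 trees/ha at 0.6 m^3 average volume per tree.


V_stand = 387 * 0.6 = 232.2 m^3/ha

232.2 m^3/ha


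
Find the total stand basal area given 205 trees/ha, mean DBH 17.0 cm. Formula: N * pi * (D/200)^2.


(D/200)^2 = (17.0/200)^2 = 0.085^2 = 0.007225
Individual BA = 3.141593 * 0.007225 = 0.0226980 m^2
Stand BA = 205 * 0.0226980 = 4.65309 ≈ 4.65 m^2/ha

4.65 m^2/ha


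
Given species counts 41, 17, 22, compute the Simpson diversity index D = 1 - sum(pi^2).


Total N = 41 + 17 + 22 = 80
Per-species terms:
  p = 41/80 = 0.512500; p^2 = 0.512500^2 = 0.262656
  p = 17/80 = 0.212500; p^2 = 0.212500^2 = 0.045156
  p = 22/80 = 0.275000; p^2 = 0.275000^2 = 0.075625
sum(p^2) = 0.262656 + 0.045156 + 0.075625 = 0.383437
D = 1 - 0.383437 = 0.616563 ≈ 0.6166

0.6166


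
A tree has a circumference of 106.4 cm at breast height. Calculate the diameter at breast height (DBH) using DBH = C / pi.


DBH = C / pi = 106.4 / 3.141593 = 33.8682 ≈ 33.87 cm

33.87 cm


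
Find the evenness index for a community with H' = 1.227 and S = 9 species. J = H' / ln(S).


ln(9) = 2.19722
J = H' / ln(S) = 1.227 / 2.19722 = 0.558433 ≈ 0.5584

0.5584


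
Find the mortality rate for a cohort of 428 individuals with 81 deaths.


Mortality rate = 81 / 428 = 0.189252 ≈ 0.1893

0.1893


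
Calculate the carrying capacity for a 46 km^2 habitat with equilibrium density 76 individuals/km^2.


K = 76 * 46 = 3496 individuals

3496 individuals


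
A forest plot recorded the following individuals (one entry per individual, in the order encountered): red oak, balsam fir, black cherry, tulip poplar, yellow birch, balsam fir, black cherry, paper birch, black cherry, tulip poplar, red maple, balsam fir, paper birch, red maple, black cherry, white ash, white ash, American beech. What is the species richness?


Total individuals logged = 18
Distinct species (count of individuals): red oak (1), balsam fir (3), black cherry (4), tulip poplar (2), yellow birch (1), paper birch (2), red maple (2), white ash (2), American beech (1)
Species richness = number of distinct species = 9

9


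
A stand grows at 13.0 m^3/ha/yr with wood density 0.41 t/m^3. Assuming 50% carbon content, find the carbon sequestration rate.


C = 13.0 * 0.41 * 0.5 = 2.665 ≈ 2.67 t C/ha/yr

2.67 t C/ha/yr


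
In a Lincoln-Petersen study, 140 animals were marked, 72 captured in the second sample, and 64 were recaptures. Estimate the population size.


N = M * C / R = 140 * 72 / 64 = 10080 / 64 = 157.50 ≈ 158

158 individuals


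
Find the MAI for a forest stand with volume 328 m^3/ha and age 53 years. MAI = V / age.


MAI = 328 / 53 = 6.1887 ≈ 6.19 m^3/ha/yr

6.19 m^3/ha/yr


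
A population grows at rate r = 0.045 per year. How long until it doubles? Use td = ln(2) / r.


td = ln(2) / 0.045 = 0.693147 / 0.045 = 15.4033 ≈ 15.4 years

15.4 years


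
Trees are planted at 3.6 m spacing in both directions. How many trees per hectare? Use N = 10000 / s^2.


N = 10000 / 3.6^2 = 10000 / 12.96 = 771.605 ≈ 772 trees/ha

772 trees/ha


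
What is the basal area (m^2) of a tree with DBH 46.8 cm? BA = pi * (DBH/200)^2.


D/200 = 46.8/200 = 0.234 m
(D/200)^2 = 0.234^2 = 0.054756
BA = 3.141593 * 0.054756 = 0.172021 ≈ 0.1720 m^2

0.1720 m^2


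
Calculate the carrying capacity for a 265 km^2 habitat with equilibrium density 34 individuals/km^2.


K = 34 * 265 = 9010 individuals

9010 individuals


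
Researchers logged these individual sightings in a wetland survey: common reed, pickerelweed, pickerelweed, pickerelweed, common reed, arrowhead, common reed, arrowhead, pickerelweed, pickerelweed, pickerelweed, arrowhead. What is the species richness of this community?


Total individuals logged = 12
Distinct species (count of individuals): common reed (3), pickerelweed (6), arrowhead (3)
Species richness = number of distinct species = 3

3


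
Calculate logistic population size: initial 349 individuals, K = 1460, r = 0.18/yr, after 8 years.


(K - N0)/N0 = (1460 - 349)/349 = 1111/349 = 3.18338
r*t = 0.18 * 8 = 1.44; exp(-1.44) = 0.236928
3.18338 * 0.236928 = 0.754232
1 + 0.754232 = 1.75423
N = 1460 / 1.75423 = 832.274 ≈ 832

832


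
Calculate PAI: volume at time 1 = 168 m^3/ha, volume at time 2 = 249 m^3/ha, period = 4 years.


PAI = (V2 - V1) / period = (249 - 168) / 4 = 81 / 4 = 20.25 m^3/ha/yr

20.25 m^3/ha/yr


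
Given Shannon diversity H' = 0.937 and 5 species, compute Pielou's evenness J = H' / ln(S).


ln(5) = 1.60944
J = H' / ln(S) = 0.937 / 1.60944 = 0.582190 ≈ 0.5822

0.5822


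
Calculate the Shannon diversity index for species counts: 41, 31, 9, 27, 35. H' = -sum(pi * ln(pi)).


Total N = 41 + 31 + 9 + 27 + 35 = 143
Per-species terms:
  p = 41/143 = 0.286713; ln(p) = -1.249274; p*ln(p) = 0.286713 * (-1.249274) = -0.358183
  p = 31/143 = 0.216783; ln(p) = -1.528858; p*ln(p) = 0.216783 * (-1.528858) = -0.331430
  p = 9/143 = 0.062937; ln(p) = -2.765621; p*ln(p) = 0.062937 * (-2.765621) = -0.174060
  p = 27/143 = 0.188811; ln(p) = -1.667009; p*ln(p) = 0.188811 * (-1.667009) = -0.314750
  p = 35/143 = 0.244755; ln(p) = -1.407498; p*ln(p) = 0.244755 * (-1.407498) = -0.344492
sum(p*ln(p)) = (-0.358183) + (-0.331430) + (-0.174060) + (-0.314750) + (-0.344492) = -1.522915
H' = -(-1.522915) = 1.522915 ≈ 1.5229

1.5229


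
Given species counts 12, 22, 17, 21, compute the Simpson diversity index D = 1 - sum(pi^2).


Total N = 12 + 22 + 17 + 21 = 72
Per-species terms:
  p = 12/72 = 0.166667; p^2 = 0.166667^2 = 0.027778
  p = 22/72 = 0.305556; p^2 = 0.305556^2 = 0.093364
  p = 17/72 = 0.236111; p^2 = 0.236111^2 = 0.055748
  p = 21/72 = 0.291667; p^2 = 0.291667^2 = 0.085070
sum(p^2) = 0.027778 + 0.093364 + 0.055748 + 0.085070 = 0.261960
D = 1 - 0.261960 = 0.738040 ≈ 0.7380

0.7380


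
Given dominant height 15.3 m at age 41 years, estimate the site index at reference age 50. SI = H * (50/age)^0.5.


50/41 = 1.21951
(1.21951)^0.5 = 1.10431
SI = 15.3 * 1.10431 = 16.8959 ≈ 16.9 m

16.9 m


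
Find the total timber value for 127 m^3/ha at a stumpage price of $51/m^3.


Value = 127 * 51 = $6477/ha

$6477/ha


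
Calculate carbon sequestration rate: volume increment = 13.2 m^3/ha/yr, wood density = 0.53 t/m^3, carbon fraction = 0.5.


C = 13.2 * 0.53 * 0.5 = 3.498 ≈ 3.50 t C/ha/yr

3.50 t C/ha/yr


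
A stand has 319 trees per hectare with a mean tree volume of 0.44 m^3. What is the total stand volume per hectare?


V_stand = 319 * 0.44 = 140.36 ≈ 140.4 m^3/ha

140.4 m^3/ha


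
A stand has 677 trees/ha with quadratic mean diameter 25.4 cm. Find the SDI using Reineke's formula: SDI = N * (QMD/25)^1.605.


QMD/25 = 25.4/25 = 1.016
(1.016)^1.605 = exp(1.605 * ln(1.016)) = exp(1.605 * 0.0158733) = exp(0.0254766) = 1.02580
SDI = 677 * 1.02580 = 694.467 ≈ 694

694


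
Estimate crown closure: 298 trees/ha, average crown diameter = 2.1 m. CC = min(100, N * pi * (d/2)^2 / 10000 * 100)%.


(d/2)^2 = (2.1/2)^2 = 1.05^2 = 1.1025
Crown area = 3.141593 * 1.1025 = 3.46361 m^2
N * area / 10000 * 100 = 298 * 3.46361 / 10000 * 100 = 10.3216
CC = min(100, 10.3216) = 10.3216 ≈ 10.3%

10.3%


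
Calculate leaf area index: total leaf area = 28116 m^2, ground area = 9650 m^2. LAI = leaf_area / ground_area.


LAI = 28116 / 9650 = 2.9136 ≈ 2.91

2.91


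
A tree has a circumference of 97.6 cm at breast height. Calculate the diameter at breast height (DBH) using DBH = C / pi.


DBH = C / pi = 97.6 / 3.141593 = 31.0670 ≈ 31.07 cm

31.07 cm


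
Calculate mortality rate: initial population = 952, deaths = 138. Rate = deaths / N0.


Mortality rate = 138 / 952 = 0.144958 ≈ 0.1450

0.1450


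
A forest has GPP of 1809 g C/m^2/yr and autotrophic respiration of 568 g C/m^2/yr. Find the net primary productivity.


NPP = GPP - Ra = 1809 - 568 = 1241 g C/m^2/yr

1241 g C/m^2/yr


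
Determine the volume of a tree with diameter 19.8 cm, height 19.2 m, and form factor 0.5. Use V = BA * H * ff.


(D/200)^2 = (19.8/200)^2 = 0.099^2 = 0.009801
BA = 3.141593 * 0.009801 = 0.0307908 m^2
V = 0.0307908 * 19.2 * 0.5 = 0.295592 ≈ 0.296 m^3

0.296 m^3


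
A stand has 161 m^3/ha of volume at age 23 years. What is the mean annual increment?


MAI = 161 / 23 = 7.00 m^3/ha/yr

7.00 m^3/ha/yr


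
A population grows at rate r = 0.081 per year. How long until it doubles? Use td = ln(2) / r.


td = ln(2) / 0.081 = 0.693147 / 0.081 = 8.55737 ≈ 8.6 years

8.6 years


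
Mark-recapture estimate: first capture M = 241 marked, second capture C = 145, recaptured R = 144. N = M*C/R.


N = M * C / R = 241 * 145 / 144 = 34945 / 144 = 242.67 ≈ 243

243 individuals


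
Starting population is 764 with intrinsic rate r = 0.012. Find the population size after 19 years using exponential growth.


r*t = 0.012 * 19 = 0.228
exp(0.228) = 1.25609
N = 764 * 1.25609 = 959.653 ≈ 960

960


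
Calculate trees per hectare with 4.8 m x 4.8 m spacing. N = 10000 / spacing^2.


N = 10000 / 4.8^2 = 10000 / 23.04 = 434.028 ≈ 434 trees/ha

434 trees/ha


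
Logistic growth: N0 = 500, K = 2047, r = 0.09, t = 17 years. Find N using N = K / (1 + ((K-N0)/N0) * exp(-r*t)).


(K - N0)/N0 = (2047 - 500)/500 = 1547/500 = 3.09400
r*t = 0.09 * 17 = 1.53; exp(-1.53) = 0.216536
3.09400 * 0.216536 = 0.669962
1 + 0.669962 = 1.66996
N = 2047 / 1.66996 = 1225.78 ≈ 1226

1226


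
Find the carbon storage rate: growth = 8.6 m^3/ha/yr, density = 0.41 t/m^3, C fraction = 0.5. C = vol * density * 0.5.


C = 8.6 * 0.41 * 0.5 = 1.763 ≈ 1.76 t C/ha/yr

1.76 t C/ha/yr


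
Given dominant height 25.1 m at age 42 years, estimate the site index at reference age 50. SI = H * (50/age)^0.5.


50/42 = 1.19048
(1.19048)^0.5 = 1.09109
SI = 25.1 * 1.09109 = 27.3864 ≈ 27.4 m

27.4 m


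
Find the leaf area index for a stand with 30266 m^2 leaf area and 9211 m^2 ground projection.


LAI = 30266 / 9211 = 3.2859 ≈ 3.29

3.29


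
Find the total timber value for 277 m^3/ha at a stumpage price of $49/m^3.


Value = 277 * 49 = $13573/ha

$13573/ha


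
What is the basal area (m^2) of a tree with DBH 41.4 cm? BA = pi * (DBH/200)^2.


D/200 = 41.4/200 = 0.207 m
(D/200)^2 = 0.207^2 = 0.042849
BA = 3.141593 * 0.042849 = 0.134614 ≈ 0.1346 m^2

0.1346 m^2


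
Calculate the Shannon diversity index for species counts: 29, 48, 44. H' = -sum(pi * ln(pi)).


Total N = 29 + 48 + 44 = 121
Per-species terms:
  p = 29/121 = 0.239669; ln(p) = -1.428496; p*ln(p) = 0.239669 * (-1.428496) = -0.342366
  p = 48/121 = 0.396694; ln(p) = -0.924590; p*ln(p) = 0.396694 * (-0.924590) = -0.366779
  p = 44/121 = 0.363636; ln(p) = -1.011602; p*ln(p) = 0.363636 * (-1.011602) = -0.367855
sum(p*ln(p)) = (-0.342366) + (-0.366779) + (-0.367855) = -1.077000
H' = -(-1.077000) = 1.077000 ≈ 1.0770

1.0770


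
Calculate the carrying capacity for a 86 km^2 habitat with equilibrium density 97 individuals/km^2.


K = 97 * 86 = 8342 individuals

8342 individuals


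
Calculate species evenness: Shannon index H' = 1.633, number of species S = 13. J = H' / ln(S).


ln(13) = 2.56495
J = H' / ln(S) = 1.633 / 2.56495 = 0.636660 ≈ 0.6367

0.6367


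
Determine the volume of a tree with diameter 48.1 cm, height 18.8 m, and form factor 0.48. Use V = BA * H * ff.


(D/200)^2 = (48.1/200)^2 = 0.2405^2 = 0.05784025
BA = 3.141593 * 0.05784025 = 0.181711 m^2
V = 0.181711 * 18.8 * 0.48 = 1.63976 ≈ 1.640 m^3

1.640 m^3


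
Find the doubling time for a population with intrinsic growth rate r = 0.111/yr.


td = ln(2) / 0.111 = 0.693147 / 0.111 = 6.24457 ≈ 6.2 years

6.2 years


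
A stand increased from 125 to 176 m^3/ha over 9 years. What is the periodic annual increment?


PAI = (V2 - V1) / period = (176 - 125) / 9 = 51 / 9 = 5.6667 ≈ 5.67 m^3/ha/yr

5.67 m^3/ha/yr


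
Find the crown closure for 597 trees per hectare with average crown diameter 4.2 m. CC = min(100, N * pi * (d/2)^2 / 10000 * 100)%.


(d/2)^2 = (4.2/2)^2 = 2.1^2 = 4.41
Crown area = 3.141593 * 4.41 = 13.8544 m^2
N * area / 10000 * 100 = 597 * 13.8544 / 10000 * 100 = 82.7108
CC = min(100, 82.7108) = 82.7108 ≈ 82.7%

82.7%


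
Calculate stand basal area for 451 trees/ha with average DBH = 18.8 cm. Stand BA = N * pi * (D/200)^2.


(D/200)^2 = (18.8/200)^2 = 0.094^2 = 0.008836
Individual BA = 3.141593 * 0.008836 = 0.0277591 m^2
Stand BA = 451 * 0.0277591 = 12.5194 ≈ 12.52 m^2/ha

12.52 m^2/ha


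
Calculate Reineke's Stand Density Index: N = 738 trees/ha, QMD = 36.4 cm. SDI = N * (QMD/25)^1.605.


QMD/25 = 36.4/25 = 1.456
(1.456)^1.605 = exp(1.605 * ln(1.456)) = exp(1.605 * 0.375693) = exp(0.602987) = 1.82757
SDI = 738 * 1.82757 = 1348.75 ≈ 1349

1349


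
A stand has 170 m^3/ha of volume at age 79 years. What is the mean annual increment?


MAI = 170 / 79 = 2.1519 ≈ 2.15 m^3/ha/yr

2.15 m^3/ha/yr


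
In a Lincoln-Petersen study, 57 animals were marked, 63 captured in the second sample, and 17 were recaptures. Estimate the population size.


N = M * C / R = 57 * 63 / 17 = 3591 / 17 = 211.24 ≈ 211

211 individuals


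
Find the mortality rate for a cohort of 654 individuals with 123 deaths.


Mortality rate = 123 / 654 = 0.188073 ≈ 0.1881

0.1881


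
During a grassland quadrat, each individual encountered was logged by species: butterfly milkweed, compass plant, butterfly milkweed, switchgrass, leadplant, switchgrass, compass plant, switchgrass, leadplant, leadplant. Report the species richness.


Total individuals logged = 10
Distinct species (count of individuals): butterfly milkweed (2), compass plant (2), switchgrass (3), leadplant (3)
Species richness = number of distinct species = 4

4


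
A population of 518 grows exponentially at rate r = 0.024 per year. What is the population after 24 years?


r*t = 0.024 * 24 = 0.576
exp(0.576) = 1.77891
N = 518 * 1.77891 = 921.475 ≈ 921

921


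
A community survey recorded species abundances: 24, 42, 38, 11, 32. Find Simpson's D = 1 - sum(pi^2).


Total N = 24 + 42 + 38 + 11 + 32 = 147
Per-species terms:
  p = 24/147 = 0.163265; p^2 = 0.163265^2 = 0.026655
  p = 42/147 = 0.285714; p^2 = 0.285714^2 = 0.081632
  p = 38/147 = 0.258503; p^2 = 0.258503^2 = 0.066824
  p = 11/147 = 0.074830; p^2 = 0.074830^2 = 0.005600
  p = 32/147 = 0.217687; p^2 = 0.217687^2 = 0.047388
sum(p^2) = 0.026655 + 0.081632 + 0.066824 + 0.005600 + 0.047388 = 0.228099
D = 1 - 0.228099 = 0.771901 ≈ 0.7719

0.7719


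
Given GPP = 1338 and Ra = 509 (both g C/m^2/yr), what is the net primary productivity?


NPP = GPP - Ra = 1338 - 509 = 829 g C/m^2/yr

829 g C/m^2/yr


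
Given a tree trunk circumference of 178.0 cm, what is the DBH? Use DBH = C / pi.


DBH = C / pi = 178.0 / 3.141593 = 56.6592 ≈ 56.66 cm

56.66 cm


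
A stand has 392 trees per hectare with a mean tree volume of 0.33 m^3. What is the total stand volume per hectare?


V_stand = 392 * 0.33 = 129.36 ≈ 129.4 m^3/ha

129.4 m^3/ha


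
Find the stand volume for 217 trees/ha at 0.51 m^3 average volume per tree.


V_stand = 217 * 0.51 = 110.67 ≈ 110.7 m^3/ha

110.7 m^3/ha


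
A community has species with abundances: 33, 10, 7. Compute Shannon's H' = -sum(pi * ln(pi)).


Total N = 33 + 10 + 7 = 50
Per-species terms:
  p = 33/50 = 0.660000; ln(p) = -0.415515; p*ln(p) = 0.660000 * (-0.415515) = -0.274240
  p = 10/50 = 0.200000; ln(p) = -1.609438; p*ln(p) = 0.200000 * (-1.609438) = -0.321888
  p = 7/50 = 0.140000; ln(p) = -1.966113; p*ln(p) = 0.140000 * (-1.966113) = -0.275256
sum(p*ln(p)) = (-0.274240) + (-0.321888) + (-0.275256) = -0.871384
H' = -(-0.871384) = 0.871384 ≈ 0.8714

0.8714


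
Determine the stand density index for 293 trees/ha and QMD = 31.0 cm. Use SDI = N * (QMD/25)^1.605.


QMD/25 = 31.0/25 = 1.24
(1.24)^1.605 = exp(1.605 * ln(1.24)) = exp(1.605 * 0.215111) = exp(0.345253) = 1.41235
SDI = 293 * 1.41235 = 413.819 ≈ 414

414


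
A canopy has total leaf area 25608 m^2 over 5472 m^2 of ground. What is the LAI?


LAI = 25608 / 5472 = 4.6798 ≈ 4.68

4.68


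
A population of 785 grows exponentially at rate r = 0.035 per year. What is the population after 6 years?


r*t = 0.035 * 6 = 0.21
exp(0.21) = 1.23368
N = 785 * 1.23368 = 968.439 ≈ 968

968


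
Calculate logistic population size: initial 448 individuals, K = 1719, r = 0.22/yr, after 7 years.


(K - N0)/N0 = (1719 - 448)/448 = 1271/448 = 2.83705
r*t = 0.22 * 7 = 1.54; exp(-1.54) = 0.214381
2.83705 * 0.214381 = 0.608210
1 + 0.608210 = 1.60821
N = 1719 / 1.60821 = 1068.89 ≈ 1069

1069


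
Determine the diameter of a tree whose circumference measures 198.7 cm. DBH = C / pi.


DBH = C / pi = 198.7 / 3.141593 = 63.2482 ≈ 63.25 cm

63.25 cm


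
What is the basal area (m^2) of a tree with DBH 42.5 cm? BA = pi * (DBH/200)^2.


D/200 = 42.5/200 = 0.2125 m
(D/200)^2 = 0.2125^2 = 0.04515625
BA = 3.141593 * 0.04515625 = 0.141863 ≈ 0.1419 m^2

0.1419 m^2


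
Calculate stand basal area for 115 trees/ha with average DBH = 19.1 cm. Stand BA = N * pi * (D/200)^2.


(D/200)^2 = (19.1/200)^2 = 0.0955^2 = 0.00912025
Individual BA = 3.141593 * 0.00912025 = 0.0286521 m^2
Stand BA = 115 * 0.0286521 = 3.29499 ≈ 3.29 m^2/ha

3.29 m^2/ha


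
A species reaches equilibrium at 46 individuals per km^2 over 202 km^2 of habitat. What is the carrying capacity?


K = 46 * 202 = 9292 individuals

9292 individuals


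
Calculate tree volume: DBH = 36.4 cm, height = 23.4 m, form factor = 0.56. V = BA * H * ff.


(D/200)^2 = (36.4/200)^2 = 0.182^2 = 0.033124
BA = 3.141593 * 0.033124 = 0.104062 m^2
V = 0.104062 * 23.4 * 0.56 = 1.36363 ≈ 1.364 m^3

1.364 m^3


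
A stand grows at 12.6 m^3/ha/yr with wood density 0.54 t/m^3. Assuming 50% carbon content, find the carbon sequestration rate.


C = 12.6 * 0.54 * 0.5 = 3.402 ≈ 3.40 t C/ha/yr

3.40 t C/ha/yr


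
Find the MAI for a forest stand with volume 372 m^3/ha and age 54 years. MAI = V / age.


MAI = 372 / 54 = 6.8889 ≈ 6.89 m^3/ha/yr

6.89 m^3/ha/yr


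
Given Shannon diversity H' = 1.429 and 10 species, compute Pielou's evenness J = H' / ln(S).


ln(10) = 2.30259
J = H' / ln(S) = 1.429 / 2.30259 = 0.620605 ≈ 0.6206

0.6206


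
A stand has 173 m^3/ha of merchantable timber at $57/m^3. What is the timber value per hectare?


Value = 173 * 57 = $9861/ha

$9861/ha


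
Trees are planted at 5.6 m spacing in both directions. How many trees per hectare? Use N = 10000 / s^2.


N = 10000 / 5.6^2 = 10000 / 31.36 = 318.878 ≈ 319 trees/ha

319 trees/ha


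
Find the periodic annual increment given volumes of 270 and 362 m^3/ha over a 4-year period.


PAI = (V2 - V1) / period = (362 - 270) / 4 = 92 / 4 = 23.00 m^3/ha/yr

23.00 m^3/ha/yr


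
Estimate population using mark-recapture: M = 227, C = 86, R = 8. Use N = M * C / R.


N = M * C / R = 227 * 86 / 8 = 19522 / 8 = 2440.25 ≈ 2440

2440 individuals


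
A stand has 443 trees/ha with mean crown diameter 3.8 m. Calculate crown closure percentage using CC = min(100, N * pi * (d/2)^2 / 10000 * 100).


(d/2)^2 = (3.8/2)^2 = 1.9^2 = 3.61
Crown area = 3.141593 * 3.61 = 11.3412 m^2
N * area / 10000 * 100 = 443 * 11.3412 / 10000 * 100 = 50.2415
CC = min(100, 50.2415) = 50.2415 ≈ 50.2%

50.2%


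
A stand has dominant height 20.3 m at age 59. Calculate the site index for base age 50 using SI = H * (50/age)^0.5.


50/59 = 0.847458
(0.847458)^0.5 = 0.920575
SI = 20.3 * 0.920575 = 18.6877 ≈ 18.7 m

18.7 m


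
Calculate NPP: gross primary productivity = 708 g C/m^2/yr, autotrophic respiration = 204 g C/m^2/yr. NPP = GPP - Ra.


NPP = GPP - Ra = 708 - 204 = 504 g C/m^2/yr

504 g C/m^2/yr


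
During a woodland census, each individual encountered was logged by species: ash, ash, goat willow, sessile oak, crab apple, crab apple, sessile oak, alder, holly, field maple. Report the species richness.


Total individuals logged = 10
Distinct species (count of individuals): ash (2), goat willow (1), sessile oak (2), crab apple (2), alder (1), holly (1), field maple (1)
Species richness = number of distinct species = 7

7


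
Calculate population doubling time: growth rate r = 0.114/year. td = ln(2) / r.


td = ln(2) / 0.114 = 0.693147 / 0.114 = 6.08024 ≈ 6.1 years

6.1 years


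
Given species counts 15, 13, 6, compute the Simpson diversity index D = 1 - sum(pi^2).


Total N = 15 + 13 + 6 = 34
Per-species terms:
  p = 15/34 = 0.441176; p^2 = 0.441176^2 = 0.194636
  p = 13/34 = 0.382353; p^2 = 0.382353^2 = 0.146194
  p = 6/34 = 0.176471; p^2 = 0.176471^2 = 0.031142
sum(p^2) = 0.194636 + 0.146194 + 0.031142 = 0.371972
D = 1 - 0.371972 = 0.628028 ≈ 0.6280

0.6280


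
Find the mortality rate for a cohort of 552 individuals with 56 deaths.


Mortality rate = 56 / 552 = 0.101449 ≈ 0.1014

0.1014


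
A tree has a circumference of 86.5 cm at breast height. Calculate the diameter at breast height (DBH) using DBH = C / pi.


DBH = C / pi = 86.5 / 3.141593 = 27.5338 ≈ 27.53 cm

27.53 cm


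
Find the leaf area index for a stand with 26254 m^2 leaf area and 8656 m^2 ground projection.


LAI = 26254 / 8656 = 3.0330 ≈ 3.03

3.03


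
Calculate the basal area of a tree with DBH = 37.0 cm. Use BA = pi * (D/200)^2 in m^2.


D/200 = 37.0/200 = 0.185 m
(D/200)^2 = 0.185^2 = 0.034225
BA = 3.141593 * 0.034225 = 0.107521 ≈ 0.1075 m^2

0.1075 m^2


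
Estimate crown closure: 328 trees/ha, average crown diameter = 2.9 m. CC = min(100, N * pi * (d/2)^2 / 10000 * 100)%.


(d/2)^2 = (2.9/2)^2 = 1.45^2 = 2.1025
Crown area = 3.141593 * 2.1025 = 6.60520 m^2
N * area / 10000 * 100 = 328 * 6.60520 / 10000 * 100 = 21.6651
CC = min(100, 21.6651) = 21.6651 ≈ 21.7%

21.7%


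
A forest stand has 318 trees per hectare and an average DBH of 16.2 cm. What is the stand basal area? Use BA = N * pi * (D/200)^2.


(D/200)^2 = (16.2/200)^2 = 0.081^2 = 0.006561
Individual BA = 3.141593 * 0.006561 = 0.0206120 m^2
Stand BA = 318 * 0.0206120 = 6.55462 ≈ 6.55 m^2/ha

6.55 m^2/ha


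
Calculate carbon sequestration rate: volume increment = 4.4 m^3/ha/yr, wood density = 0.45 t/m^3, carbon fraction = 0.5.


C = 4.4 * 0.45 * 0.5 = 0.99 t C/ha/yr

0.99 t C/ha/yr


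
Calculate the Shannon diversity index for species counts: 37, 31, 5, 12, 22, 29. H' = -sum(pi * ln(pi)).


Total N = 37 + 31 + 5 + 12 + 22 + 29 = 136
Per-species terms:
  p = 37/136 = 0.272059; ln(p) = -1.301736; p*ln(p) = 0.272059 * (-1.301736) = -0.354149
  p = 31/136 = 0.227941; ln(p) = -1.478668; p*ln(p) = 0.227941 * (-1.478668) = -0.337049
  p = 5/136 = 0.036765; ln(p) = -3.303209; p*ln(p) = 0.036765 * (-3.303209) = -0.121442
  p = 12/136 = 0.088235; ln(p) = -2.427752; p*ln(p) = 0.088235 * (-2.427752) = -0.214213
  p = 22/136 = 0.161765; ln(p) = -1.821611; p*ln(p) = 0.161765 * (-1.821611) = -0.294673
  p = 29/136 = 0.213235; ln(p) = -1.545360; p*ln(p) = 0.213235 * (-1.545360) = -0.329525
sum(p*ln(p)) = (-0.354149) + (-0.337049) + (-0.121442) + (-0.214213) + (-0.294673) + (-0.329525) = -1.651051
H' = -(-1.651051) = 1.651051 ≈ 1.6511

1.6511


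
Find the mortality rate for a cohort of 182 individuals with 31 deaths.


Mortality rate = 31 / 182 = 0.170330 ≈ 0.1703

0.1703


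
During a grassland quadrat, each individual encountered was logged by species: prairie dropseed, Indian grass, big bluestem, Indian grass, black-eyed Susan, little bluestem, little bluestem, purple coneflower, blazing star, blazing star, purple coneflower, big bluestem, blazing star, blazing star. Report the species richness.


Total individuals logged = 14
Distinct species (count of individuals): prairie dropseed (1), Indian grass (2), big bluestem (2), black-eyed Susan (1), little bluestem (2), purple coneflower (2), blazing star (4)
Species richness = number of distinct species = 7

7


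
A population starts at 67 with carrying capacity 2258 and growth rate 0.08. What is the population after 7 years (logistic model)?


(K - N0)/N0 = (2258 - 67)/67 = 2191/67 = 32.7015
r*t = 0.08 * 7 = 0.56; exp(-0.56) = 0.571209
32.7015 * 0.571209 = 18.6794
1 + 18.6794 = 19.6794
N = 2258 / 19.6794 = 114.739 ≈ 115

115


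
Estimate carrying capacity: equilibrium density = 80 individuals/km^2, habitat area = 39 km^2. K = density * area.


K = 80 * 39 = 3120 individuals

3120 individuals


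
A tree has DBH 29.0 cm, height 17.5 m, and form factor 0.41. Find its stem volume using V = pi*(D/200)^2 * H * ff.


(D/200)^2 = (29.0/200)^2 = 0.145^2 = 0.021025
BA = 3.141593 * 0.021025 = 0.0660520 m^2
V = 0.0660520 * 17.5 * 0.41 = 0.473923 ≈ 0.474 m^3

0.474 m^3


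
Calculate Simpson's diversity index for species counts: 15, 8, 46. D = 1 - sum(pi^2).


Total N = 15 + 8 + 46 = 69
Per-species terms:
  p = 15/69 = 0.217391; p^2 = 0.217391^2 = 0.047259
  p = 8/69 = 0.115942; p^2 = 0.115942^2 = 0.013443
  p = 46/69 = 0.666667; p^2 = 0.666667^2 = 0.444445
sum(p^2) = 0.047259 + 0.013443 + 0.444445 = 0.505147
D = 1 - 0.505147 = 0.494853 ≈ 0.4949

0.4949


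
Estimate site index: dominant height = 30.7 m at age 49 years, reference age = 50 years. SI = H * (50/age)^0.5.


50/49 = 1.02041
(1.02041)^0.5 = 1.01015
SI = 30.7 * 1.01015 = 31.0116 ≈ 31.0 m

31.0 m


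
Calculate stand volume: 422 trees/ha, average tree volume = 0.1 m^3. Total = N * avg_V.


V_stand = 422 * 0.1 = 42.2 m^3/ha

42.2 m^3/ha


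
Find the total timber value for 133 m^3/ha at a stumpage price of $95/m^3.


Value = 133 * 95 = $12635/ha

$12635/ha


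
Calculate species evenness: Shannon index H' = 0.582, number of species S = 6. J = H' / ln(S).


ln(6) = 1.79176
J = H' / ln(S) = 0.582 / 1.79176 = 0.324820 ≈ 0.3248

0.3248


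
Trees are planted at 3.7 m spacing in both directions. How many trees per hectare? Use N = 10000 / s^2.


N = 10000 / 3.7^2 = 10000 / 13.69 = 730.460 ≈ 730 trees/ha

730 trees/ha


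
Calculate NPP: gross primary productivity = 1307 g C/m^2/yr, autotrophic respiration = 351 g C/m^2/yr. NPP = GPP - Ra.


NPP = GPP - Ra = 1307 - 351 = 956 g C/m^2/yr

956 g C/m^2/yr


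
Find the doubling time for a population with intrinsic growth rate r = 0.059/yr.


td = ln(2) / 0.059 = 0.693147 / 0.059 = 11.7483 ≈ 11.7 years

11.7 years


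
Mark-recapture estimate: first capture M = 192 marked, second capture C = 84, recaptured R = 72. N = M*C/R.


N = M * C / R = 192 * 84 / 72 = 16128 / 72 = 224

224 individuals


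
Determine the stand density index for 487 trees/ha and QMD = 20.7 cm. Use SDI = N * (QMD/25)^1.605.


QMD/25 = 20.7/25 = 0.828
(0.828)^1.605 = exp(1.605 * ln(0.828)) = exp(1.605 * (-0.188742)) = exp(-0.302931) = 0.738650
SDI = 487 * 0.738650 = 359.723 ≈ 360

360


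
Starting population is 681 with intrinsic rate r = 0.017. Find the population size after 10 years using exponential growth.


r*t = 0.017 * 10 = 0.17
exp(0.17) = 1.18530
N = 681 * 1.18530 = 807.189 ≈ 807

807


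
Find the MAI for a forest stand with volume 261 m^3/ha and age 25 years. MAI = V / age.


MAI = 261 / 25 = 10.44 m^3/ha/yr

10.44 m^3/ha/yr


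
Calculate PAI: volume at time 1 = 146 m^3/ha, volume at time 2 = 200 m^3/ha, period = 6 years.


PAI = (V2 - V1) / period = (200 - 146) / 6 = 54 / 6 = 9.00 m^3/ha/yr

9.00 m^3/ha/yr
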